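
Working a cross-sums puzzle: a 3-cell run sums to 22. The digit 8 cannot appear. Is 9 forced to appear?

Yes

The only way to make 22 from 3 distinct digits under that restriction is {6,7,9}, which contains 9.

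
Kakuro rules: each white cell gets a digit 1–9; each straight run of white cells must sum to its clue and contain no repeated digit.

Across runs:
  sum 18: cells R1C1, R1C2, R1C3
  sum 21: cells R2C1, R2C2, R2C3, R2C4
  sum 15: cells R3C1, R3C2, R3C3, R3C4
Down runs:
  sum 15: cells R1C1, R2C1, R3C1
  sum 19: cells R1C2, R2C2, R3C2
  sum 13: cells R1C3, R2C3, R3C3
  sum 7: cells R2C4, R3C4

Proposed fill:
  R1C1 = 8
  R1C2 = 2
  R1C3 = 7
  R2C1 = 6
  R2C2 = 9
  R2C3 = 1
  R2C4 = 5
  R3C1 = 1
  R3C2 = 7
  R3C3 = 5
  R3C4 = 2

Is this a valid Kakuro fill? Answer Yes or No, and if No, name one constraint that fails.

No — the down run R1C2–R3C2 sums to 18, not 19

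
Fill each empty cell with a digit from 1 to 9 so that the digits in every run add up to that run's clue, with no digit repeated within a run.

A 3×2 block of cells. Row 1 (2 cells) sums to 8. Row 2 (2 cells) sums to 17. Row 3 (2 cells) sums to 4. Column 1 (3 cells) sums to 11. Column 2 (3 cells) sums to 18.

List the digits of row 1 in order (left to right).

2 6

17 in 2 cells must be {8,9}; 4 in 2 cells must be {1,3}.
The 17 across and the 11 down share only 8, so (2,1) = 8.
(2,2) = 17 − 8 = 9 completes the 17 across.
Given what's placed, (3,1) must be 1 to fit the 4 across and 11 down.
(3,2) = 4 − 1 = 3 completes the 4 across.
(1,1) = 11 − 9 = 2 completes the 11 down.
(1,2) = 8 − 2 = 6 completes the 8 across.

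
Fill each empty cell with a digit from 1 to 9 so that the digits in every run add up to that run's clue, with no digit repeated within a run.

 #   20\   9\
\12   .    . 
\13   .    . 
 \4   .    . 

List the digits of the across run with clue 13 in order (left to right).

8 5

4 in 2 cells must be {1,3}.
The 4 across and the 20 down share only 3, so R3C1 = 3.
R3C2 = 4 − 3 = 1 completes the 4 across.
Nothing is forced directly, so branch on R1C1, whose candidates are 8 or 9. If R1C1 = 8: then R1C2 would have to be in {4} for the 12 across but in {2,3,5,6} for the 9 down — contradiction. So R1C1 = 9.
R1C2 = 12 − 9 = 3 completes the 12 across.
R2C1 = 20 − 12 = 8 completes the 20 down.
R2C2 = 13 − 8 = 5 completes the 13 across.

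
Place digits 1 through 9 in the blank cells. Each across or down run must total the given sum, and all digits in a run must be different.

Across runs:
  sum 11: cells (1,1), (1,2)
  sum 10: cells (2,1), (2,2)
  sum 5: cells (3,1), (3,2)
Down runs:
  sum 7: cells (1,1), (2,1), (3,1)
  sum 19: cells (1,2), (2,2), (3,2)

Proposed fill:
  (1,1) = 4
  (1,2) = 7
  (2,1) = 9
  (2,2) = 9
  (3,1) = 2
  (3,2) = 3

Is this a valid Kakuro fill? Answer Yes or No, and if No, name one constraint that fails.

No — the across run (2,1)–(2,2) sums to 18, not 10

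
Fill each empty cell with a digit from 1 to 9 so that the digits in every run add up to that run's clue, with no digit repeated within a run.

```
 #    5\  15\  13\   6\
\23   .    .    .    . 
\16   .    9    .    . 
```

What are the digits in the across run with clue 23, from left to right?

3 6 9 5

R1C2 = 15 − 9 = 6 completes the 15 down.
R2C3 = 4: the only remaining digit allowed by both the 16 across and the 13 down.
R1C3 = 13 − 4 = 9 completes the 13 down.
Nothing is forced directly, so branch on R1C1, whose candidates are 1 or 3. If R1C1 = 1: then R1C4 would have to be in {7} for the 23 across but in {1,2,4,5} for the 6 down — contradiction. So R1C1 = 3.
R1C4 = 23 − 18 = 5 completes the 23 across.
R2C1 = 5 − 3 = 2 completes the 5 down.
R2C4 = 16 − 15 = 1 completes the 16 across.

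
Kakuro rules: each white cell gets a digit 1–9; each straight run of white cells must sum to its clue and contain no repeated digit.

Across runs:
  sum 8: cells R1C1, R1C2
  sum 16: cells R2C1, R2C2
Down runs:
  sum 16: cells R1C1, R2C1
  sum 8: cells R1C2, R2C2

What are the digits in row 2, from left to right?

16 in 2 cells must be {7,9}.
The 8 across and the 16 down share only 7, so R1C1 = 7.
R1C2 = 8 − 7 = 1 completes the 8 across.
R2C1 = 16 − 7 = 9 completes the 16 down.
R2C2 = 16 − 9 = 7 completes the 16 across.

9 7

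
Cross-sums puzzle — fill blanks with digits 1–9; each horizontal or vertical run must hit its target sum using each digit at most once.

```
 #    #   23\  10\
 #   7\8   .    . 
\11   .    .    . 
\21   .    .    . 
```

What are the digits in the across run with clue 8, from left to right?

6, 2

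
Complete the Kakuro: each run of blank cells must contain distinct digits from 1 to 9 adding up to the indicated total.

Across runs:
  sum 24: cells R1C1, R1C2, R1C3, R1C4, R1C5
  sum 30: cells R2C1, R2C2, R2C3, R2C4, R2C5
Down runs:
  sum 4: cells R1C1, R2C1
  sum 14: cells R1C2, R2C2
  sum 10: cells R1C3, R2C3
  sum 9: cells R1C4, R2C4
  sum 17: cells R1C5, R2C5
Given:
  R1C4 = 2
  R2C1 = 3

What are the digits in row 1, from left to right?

4 in 2 cells must be {1,3}; 17 in 2 cells must be {8,9}.
R1C1 = 4 − 3 = 1 completes the 4 down.
R2C4 = 9 − 2 = 7 completes the 9 down.
R2C5 = 9: the only remaining digit allowed by both the 30 across and the 17 down.
R1C5 = 17 − 9 = 8 completes the 17 down.
R2C3 = 6: the only remaining digit allowed by both the 30 across and the 10 down.
R1C3 = 10 − 6 = 4 completes the 10 down.
R2C2 = 30 − 25 = 5 completes the 30 across.
R1C2 = 24 − 15 = 9 completes the 24 across.

1 9 4 2 8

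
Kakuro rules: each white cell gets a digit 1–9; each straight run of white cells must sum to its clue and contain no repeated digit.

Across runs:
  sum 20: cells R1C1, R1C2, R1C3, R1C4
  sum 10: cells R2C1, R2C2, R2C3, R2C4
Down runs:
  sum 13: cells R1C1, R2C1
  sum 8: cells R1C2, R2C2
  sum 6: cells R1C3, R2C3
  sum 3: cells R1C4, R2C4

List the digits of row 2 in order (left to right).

10 in 4 cells must be {1,2,3,4}; 3 in 2 cells must be {1,2}.
Only 4 fits R2C1 under both its across sum 10 and down sum 13.
R1C1 = 13 − 4 = 9 completes the 13 down.
Nothing is forced directly, so branch on R1C4, whose candidates are 1 or 2. If R1C4 = 1: that forces R2C4 = 2, R2C3 = 1, after which R1C3 would have to be in {2,3,4,6,7,8} for the 20 across but in {5} for the 6 down — contradiction. So R1C4 = 2.
R2C4 = 3 − 2 = 1 completes the 3 down.
R2C3 = 2: the only remaining digit allowed by both the 10 across and the 6 down.
R1C3 = 6 − 2 = 4 completes the 6 down.
R2C2 = 10 − 7 = 3 completes the 10 across.

4 3 2 1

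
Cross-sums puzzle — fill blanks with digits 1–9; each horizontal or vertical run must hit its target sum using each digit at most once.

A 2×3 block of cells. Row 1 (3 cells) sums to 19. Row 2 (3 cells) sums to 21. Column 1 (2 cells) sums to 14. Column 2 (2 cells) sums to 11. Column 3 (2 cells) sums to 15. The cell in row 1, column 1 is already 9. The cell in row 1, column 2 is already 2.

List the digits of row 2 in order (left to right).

(1,3) = 19 − 11 = 8 completes the 19 across.
(2,1) = 14 − 9 = 5 completes the 14 down.
(2,2) = 11 − 2 = 9 completes the 11 down.
(2,3) = 21 − 14 = 7 completes the 21 across.

5 9 7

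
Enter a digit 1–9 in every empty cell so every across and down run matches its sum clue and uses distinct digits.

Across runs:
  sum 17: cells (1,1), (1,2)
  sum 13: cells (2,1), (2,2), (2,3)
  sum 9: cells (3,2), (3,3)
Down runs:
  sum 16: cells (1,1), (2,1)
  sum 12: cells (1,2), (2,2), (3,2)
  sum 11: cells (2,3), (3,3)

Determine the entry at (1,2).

8

17 in 2 cells must be {8,9}; 16 in 2 cells must be {7,9}.
The 17 across and the 16 down share only 9, so (1,1) = 9.
(1,2) = 17 − 9 = 8 completes the 17 across.
(2,1) = 16 − 9 = 7 completes the 16 down.
(2,2) = 1: the only remaining digit allowed by both the 13 across and the 12 down.
(2,3) = 13 − 8 = 5 completes the 13 across.
(3,2) = 12 − 9 = 3 completes the 12 down.
(3,3) = 9 − 3 = 6 completes the 9 across.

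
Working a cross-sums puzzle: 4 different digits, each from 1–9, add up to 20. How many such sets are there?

12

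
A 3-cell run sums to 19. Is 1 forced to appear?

Counterexample: {2,8,9} sums to 19 without using 1.

No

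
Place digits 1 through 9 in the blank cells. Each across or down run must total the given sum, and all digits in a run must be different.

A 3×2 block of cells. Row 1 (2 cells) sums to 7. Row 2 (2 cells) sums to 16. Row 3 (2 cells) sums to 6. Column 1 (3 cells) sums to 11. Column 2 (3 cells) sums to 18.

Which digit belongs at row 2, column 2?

16 in 2 cells must be {7,9}.
The 16 across and the 11 down share only 7, so (2,1) = 7.
(2,2) = 16 − 7 = 9 completes the 16 across.
Given what's placed, (3,1) must be 1 to fit the 6 across and 11 down.
(3,2) = 6 − 1 = 5 completes the 6 across.
(1,1) = 11 − 8 = 3 completes the 11 down.
(1,2) = 7 − 3 = 4 completes the 7 across.

9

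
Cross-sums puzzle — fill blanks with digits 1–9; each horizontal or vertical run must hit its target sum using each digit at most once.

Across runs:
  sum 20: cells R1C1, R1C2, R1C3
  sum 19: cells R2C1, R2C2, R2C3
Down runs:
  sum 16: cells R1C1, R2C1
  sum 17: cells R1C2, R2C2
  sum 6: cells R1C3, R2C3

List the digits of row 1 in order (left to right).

7, 9, 4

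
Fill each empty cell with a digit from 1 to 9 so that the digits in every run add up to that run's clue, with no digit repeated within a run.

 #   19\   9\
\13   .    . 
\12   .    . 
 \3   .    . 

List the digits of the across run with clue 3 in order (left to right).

2, 1

3 in 2 cells must be {1,2}.
The 3 across and the 19 down share only 2, so R3C1 = 2.
R3C2 = 3 − 2 = 1 completes the 3 across.
Nothing is forced directly, so branch on R1C1, whose candidates are 8 or 9. If R1C1 = 9: then R1C2 would have to be in {4} for the 13 across but in {2,3,5,6} for the 9 down — contradiction. So R1C1 = 8.
R1C2 = 13 − 8 = 5 completes the 13 across.
R2C1 = 19 − 10 = 9 completes the 19 down.
R2C2 = 12 − 9 = 3 completes the 12 across.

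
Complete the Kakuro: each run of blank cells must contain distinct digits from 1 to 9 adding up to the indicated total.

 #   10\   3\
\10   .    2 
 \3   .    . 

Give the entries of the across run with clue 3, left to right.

2, 1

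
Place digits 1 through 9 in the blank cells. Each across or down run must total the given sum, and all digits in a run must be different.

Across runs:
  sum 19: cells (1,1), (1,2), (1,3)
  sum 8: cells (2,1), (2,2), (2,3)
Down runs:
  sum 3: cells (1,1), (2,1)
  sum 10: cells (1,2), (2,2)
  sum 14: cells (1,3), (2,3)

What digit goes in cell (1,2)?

3 in 2 cells must be {1,2}.
The 19 across and the 3 down share only 2, so (1,1) = 2.
(2,1) = 3 − 2 = 1 completes the 3 down.
Given what's placed, (2,3) must be 5 to fit the 8 across and 14 down.
(1,3) = 14 − 5 = 9 completes the 14 down.
(2,2) = 8 − 6 = 2 completes the 8 across.
(1,2) = 19 − 11 = 8 completes the 19 across.

8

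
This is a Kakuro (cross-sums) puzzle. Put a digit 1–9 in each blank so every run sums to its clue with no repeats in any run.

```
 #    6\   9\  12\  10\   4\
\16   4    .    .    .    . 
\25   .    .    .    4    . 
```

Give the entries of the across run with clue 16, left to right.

4, 2, 3, 6, 1

16 in 5 cells must be {1,2,3,4,6}; 4 in 2 cells must be {1,3}.
Given what's placed, R1C3 must be 3 to fit the 16 across and 12 down.
R1C4 = 10 − 4 = 6 completes the 10 down.
Given what's placed, R1C5 must be 1 to fit the 16 across and 4 down.
R2C1 = 6 − 4 = 2 completes the 6 down.
R2C3 = 12 − 3 = 9 completes the 12 down.
R2C5 = 4 − 1 = 3 completes the 4 down.
R1C2 = 16 − 14 = 2 completes the 16 across.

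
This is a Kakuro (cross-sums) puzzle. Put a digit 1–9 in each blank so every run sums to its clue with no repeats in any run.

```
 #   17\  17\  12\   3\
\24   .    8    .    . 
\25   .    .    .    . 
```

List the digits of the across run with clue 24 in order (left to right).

9 8 5 2

17 in 2 cells must be {8,9}; 3 in 2 cells must be {1,2}.
R1C1 = 9: the only remaining digit allowed by both the 24 across and the 17 down.
R2C1 = 17 − 9 = 8 completes the 17 down.
R2C2 = 17 − 8 = 9 completes the 17 down.
No cell is forced outright now. R1C4 can only be 1 or 2 (the digits allowed by both its 24 across and its 3 down). If R1C4 = 1: then R1C3 would have to be in {6} for the 24 across but in {3,4,5,7,8,9} for the 12 down — contradiction. So R1C4 = 2.
R1C3 = 24 − 19 = 5 completes the 24 across.
R2C3 = 12 − 5 = 7 completes the 12 down.
R2C4 = 25 − 24 = 1 completes the 25 across.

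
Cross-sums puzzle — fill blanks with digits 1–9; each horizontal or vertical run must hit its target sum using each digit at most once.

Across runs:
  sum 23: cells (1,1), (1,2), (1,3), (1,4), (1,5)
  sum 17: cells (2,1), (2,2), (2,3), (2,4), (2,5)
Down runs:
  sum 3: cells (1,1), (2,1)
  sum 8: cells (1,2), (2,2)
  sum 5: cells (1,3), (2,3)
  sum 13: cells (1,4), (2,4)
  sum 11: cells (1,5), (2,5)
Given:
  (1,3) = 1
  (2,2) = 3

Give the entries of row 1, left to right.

2, 5, 1, 6, 9

3 in 2 cells must be {1,2}.
(1,1) = 2: the only remaining digit allowed by both the 23 across and the 3 down.
(1,2) = 8 − 3 = 5 completes the 8 down.
(2,1) = 3 − 2 = 1 completes the 3 down.
(2,3) = 5 − 1 = 4 completes the 5 down.
Given what's placed, (2,4) must be 7 to fit the 17 across and 13 down.
(2,5) = 17 − 15 = 2 completes the 17 across.
(1,4) = 13 − 7 = 6 completes the 13 down.
(1,5) = 23 − 14 = 9 completes the 23 across.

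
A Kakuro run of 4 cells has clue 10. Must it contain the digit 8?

No

The only way to make 10 from 4 distinct digits is {1,2,3,4}, which does not contain 8.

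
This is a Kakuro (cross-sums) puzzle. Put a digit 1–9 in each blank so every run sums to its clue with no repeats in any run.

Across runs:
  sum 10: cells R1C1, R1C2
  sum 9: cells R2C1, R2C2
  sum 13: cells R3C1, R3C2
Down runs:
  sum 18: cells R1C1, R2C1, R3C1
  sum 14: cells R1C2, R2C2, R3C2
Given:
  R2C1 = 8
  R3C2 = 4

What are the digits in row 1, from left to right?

1, 9

R2C2 = 9 − 8 = 1 completes the 9 across.
R3C1 = 13 − 4 = 9 completes the 13 across.
R1C1 = 18 − 17 = 1 completes the 18 down.
R1C2 = 10 − 1 = 9 completes the 10 across.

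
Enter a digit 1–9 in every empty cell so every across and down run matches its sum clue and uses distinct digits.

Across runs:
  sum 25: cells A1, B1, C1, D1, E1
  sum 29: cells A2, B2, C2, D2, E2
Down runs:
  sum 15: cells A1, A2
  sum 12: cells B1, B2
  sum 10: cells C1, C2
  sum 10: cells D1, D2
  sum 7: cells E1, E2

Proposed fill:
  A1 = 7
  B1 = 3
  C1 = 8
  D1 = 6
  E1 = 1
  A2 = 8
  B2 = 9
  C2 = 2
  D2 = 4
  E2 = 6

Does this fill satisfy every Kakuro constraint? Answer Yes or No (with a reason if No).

Yes

Across: 7+3+8+6+1=25; 8+9+2+4+6=29. Down: 7+8=15; 3+9=12; 8+2=10; 6+4=10; 1+6=7. No digit repeats within any run.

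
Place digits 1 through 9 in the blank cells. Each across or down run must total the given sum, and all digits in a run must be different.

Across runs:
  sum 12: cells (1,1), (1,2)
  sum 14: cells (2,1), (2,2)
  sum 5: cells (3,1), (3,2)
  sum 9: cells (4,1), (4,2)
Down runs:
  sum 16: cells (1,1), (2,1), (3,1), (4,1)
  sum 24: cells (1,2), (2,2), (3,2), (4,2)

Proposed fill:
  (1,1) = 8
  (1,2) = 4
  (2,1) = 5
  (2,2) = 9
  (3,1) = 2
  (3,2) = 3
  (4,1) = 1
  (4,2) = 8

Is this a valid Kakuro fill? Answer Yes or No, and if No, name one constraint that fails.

Yes

Across: 8+4=12; 5+9=14; 2+3=5; 1+8=9. Down: 8+5+2+1=16; 4+9+3+8=24. No digit repeats within any run.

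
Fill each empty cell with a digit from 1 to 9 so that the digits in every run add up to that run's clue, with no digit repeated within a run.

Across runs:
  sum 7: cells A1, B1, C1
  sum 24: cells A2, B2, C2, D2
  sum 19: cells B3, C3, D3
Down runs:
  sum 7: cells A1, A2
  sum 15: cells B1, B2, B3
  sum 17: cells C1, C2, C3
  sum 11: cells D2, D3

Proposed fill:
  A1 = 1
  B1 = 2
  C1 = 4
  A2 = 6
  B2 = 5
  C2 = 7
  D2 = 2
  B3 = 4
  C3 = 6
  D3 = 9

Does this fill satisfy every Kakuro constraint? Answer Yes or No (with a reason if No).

No — the down run B1–B3 sums to 11, not 15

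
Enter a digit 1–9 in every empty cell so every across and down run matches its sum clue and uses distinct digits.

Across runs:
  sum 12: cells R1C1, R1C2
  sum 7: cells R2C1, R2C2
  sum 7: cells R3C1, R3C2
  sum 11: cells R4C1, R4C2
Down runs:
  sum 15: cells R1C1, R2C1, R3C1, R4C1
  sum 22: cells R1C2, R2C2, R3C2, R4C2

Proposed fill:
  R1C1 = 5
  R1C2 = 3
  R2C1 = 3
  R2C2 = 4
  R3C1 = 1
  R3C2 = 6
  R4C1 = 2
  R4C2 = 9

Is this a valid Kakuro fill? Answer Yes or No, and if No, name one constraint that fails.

No — the down run R1C1–R4C1 sums to 11, not 15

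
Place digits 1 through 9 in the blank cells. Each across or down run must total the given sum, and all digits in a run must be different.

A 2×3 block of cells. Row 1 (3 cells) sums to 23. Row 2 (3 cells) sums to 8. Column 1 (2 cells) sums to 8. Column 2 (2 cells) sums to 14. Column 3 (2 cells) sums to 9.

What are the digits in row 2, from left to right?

23 in 3 cells must be {6,8,9}.
The 23 across and the 8 down share only 6, so (1,1) = 6.
Given what's placed, (1,3) must be 8 to fit the 23 across and 9 down.
(2,1) = 8 − 6 = 2 completes the 8 down.
(2,2) = 5: the only remaining digit allowed by both the 8 across and the 14 down.
(2,3) = 8 − 7 = 1 completes the 8 across.
(1,2) = 23 − 14 = 9 completes the 23 across.

2 5 1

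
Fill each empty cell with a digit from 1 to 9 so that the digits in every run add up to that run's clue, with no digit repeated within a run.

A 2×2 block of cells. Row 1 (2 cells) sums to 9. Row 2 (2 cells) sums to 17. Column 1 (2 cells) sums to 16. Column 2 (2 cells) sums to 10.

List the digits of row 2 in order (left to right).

17 in 2 cells must be {8,9}; 16 in 2 cells must be {7,9}.
The 9 across and the 16 down share only 7, so (1,1) = 7.
(1,2) = 9 − 7 = 2 completes the 9 across.
(2,1) = 16 − 7 = 9 completes the 16 down.
(2,2) = 17 − 9 = 8 completes the 17 across.

9, 8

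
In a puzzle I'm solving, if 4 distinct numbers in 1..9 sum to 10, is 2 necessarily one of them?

Yes

The only way to make 10 from 4 distinct digits is {1,2,3,4}, which contains 2.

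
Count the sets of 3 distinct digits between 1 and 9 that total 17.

7

3 distinct digits from 1–9 sum between 6 and 24.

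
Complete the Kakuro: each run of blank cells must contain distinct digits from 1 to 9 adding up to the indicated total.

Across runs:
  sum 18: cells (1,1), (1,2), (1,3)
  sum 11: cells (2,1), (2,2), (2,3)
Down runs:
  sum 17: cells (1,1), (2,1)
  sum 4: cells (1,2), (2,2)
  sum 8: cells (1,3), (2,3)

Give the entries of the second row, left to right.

17 in 2 cells must be {8,9}; 4 in 2 cells must be {1,3}.
The 11 across and the 17 down share only 8, so (2,1) = 8.
Given what's placed, (2,2) must be 1 to fit the 11 across and 4 down.
(2,3) = 11 − 9 = 2 completes the 11 across.
(1,1) = 17 − 8 = 9 completes the 17 down.
(1,2) = 4 − 1 = 3 completes the 4 down.
(1,3) = 18 − 12 = 6 completes the 18 across.

8 1 2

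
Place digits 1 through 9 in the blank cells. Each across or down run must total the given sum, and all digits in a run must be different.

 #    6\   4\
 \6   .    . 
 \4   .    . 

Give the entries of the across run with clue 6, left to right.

5 1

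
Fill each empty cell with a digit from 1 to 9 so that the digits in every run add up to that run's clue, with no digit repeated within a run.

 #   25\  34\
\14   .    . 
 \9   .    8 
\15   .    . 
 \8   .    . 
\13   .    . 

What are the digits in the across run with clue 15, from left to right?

34 in 5 cells must be {4,6,7,8,9}.
R2C1 = 9 − 8 = 1 completes the 9 across.
No cell is forced outright now. R4C2 can only be 6 or 7 (the digits allowed by both its 8 across and its 34 down). If R4C2 = 7: then R4C1 would have to be in {1} for the 8 across but in {2,3,4,5,6,7,8,9} for the 25 down — contradiction. So R4C2 = 6.
Given what's placed, R1C2 must be 9 to fit the 14 across and 34 down.
Given what's placed, R3C2 must be 7 to fit the 15 across and 34 down.
R4C1 = 8 − 6 = 2 completes the 8 across.
R5C2 = 34 − 30 = 4 completes the 34 down.
R1C1 = 14 − 9 = 5 completes the 14 across.
R3C1 = 15 − 7 = 8 completes the 15 across.

8 7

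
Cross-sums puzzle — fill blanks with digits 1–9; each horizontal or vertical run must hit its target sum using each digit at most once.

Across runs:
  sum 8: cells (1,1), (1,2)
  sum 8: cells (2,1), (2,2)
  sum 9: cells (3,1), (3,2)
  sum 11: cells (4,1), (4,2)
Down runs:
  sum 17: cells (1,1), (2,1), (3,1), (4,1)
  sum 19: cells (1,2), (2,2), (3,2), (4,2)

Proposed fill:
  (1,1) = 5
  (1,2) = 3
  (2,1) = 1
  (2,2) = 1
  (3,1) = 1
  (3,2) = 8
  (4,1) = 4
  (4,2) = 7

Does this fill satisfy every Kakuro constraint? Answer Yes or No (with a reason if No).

No — the across run (2,1)–(2,2) sums to 2, not 8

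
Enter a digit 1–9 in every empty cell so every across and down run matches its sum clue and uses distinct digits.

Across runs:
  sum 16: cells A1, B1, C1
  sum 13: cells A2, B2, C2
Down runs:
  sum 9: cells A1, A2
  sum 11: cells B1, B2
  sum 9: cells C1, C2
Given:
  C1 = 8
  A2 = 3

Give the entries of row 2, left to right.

A1 = 9 − 3 = 6 completes the 9 down.
B1 = 16 − 14 = 2 completes the 16 across.
B2 = 11 − 2 = 9 completes the 11 down.
C2 = 13 − 12 = 1 completes the 13 across.

3 9 1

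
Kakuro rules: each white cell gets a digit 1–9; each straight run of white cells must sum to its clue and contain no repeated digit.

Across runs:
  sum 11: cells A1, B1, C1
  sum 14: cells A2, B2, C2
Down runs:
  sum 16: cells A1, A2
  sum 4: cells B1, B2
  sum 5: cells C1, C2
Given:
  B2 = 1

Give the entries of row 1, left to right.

16 in 2 cells must be {7,9}; 4 in 2 cells must be {1,3}.
A1 = 7: only digit in both the 11-across and 16-down candidate sets.
B1 = 4 − 1 = 3 completes the 4 down.
C1 = 11 − 10 = 1 completes the 11 across.
A2 = 16 − 7 = 9 completes the 16 down.
C2 = 14 − 10 = 4 completes the 14 across.

7 3 1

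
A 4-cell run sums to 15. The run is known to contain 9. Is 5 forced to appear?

The only way to make 15 from 4 distinct digits under that restriction is {1,2,3,9}, which does not contain 5.

No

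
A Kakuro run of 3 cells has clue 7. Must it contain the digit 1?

Yes

The only way to make 7 from 3 distinct digits is {1,2,4}, which contains 1.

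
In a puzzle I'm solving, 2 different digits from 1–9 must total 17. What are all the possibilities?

{8,9}

2 distinct digits from 1–9 sum between 3 and 17.
Only one set works: {8,9}.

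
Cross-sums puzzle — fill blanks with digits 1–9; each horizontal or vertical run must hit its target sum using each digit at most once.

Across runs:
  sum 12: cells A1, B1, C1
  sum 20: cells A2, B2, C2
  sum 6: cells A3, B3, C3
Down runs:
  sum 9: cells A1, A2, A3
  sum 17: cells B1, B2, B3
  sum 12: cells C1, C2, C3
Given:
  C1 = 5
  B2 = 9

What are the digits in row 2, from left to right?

5, 9, 6

6 in 3 cells must be {1,2,3}.
No cell is forced outright now. C3 can only be 1 or 3 (the digits allowed by both its 6 across and its 12 down). If C3 = 3: that forces C2 = 4, after which A2 would have to be in {7} for the 20 across but in {1,2,3,4,5,6} for the 9 down — contradiction. So C3 = 1.
C2 = 12 − 6 = 6 completes the 12 down.
A2 = 20 − 15 = 5 completes the 20 across.
A3 = 3: the only remaining digit allowed by both the 6 across and the 9 down.
B3 = 6 − 4 = 2 completes the 6 across.
A1 = 9 − 8 = 1 completes the 9 down.
B1 = 12 − 6 = 6 completes the 12 across.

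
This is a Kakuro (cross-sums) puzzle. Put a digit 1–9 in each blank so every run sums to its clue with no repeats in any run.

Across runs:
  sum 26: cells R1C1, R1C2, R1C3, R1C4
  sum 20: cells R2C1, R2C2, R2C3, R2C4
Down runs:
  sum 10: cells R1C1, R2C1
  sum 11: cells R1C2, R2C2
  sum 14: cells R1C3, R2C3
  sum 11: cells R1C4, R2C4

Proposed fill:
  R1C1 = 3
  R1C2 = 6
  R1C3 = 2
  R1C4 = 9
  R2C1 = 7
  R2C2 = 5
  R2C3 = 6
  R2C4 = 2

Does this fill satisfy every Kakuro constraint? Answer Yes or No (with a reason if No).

No — the down run R1C3–R2C3 sums to 8, not 14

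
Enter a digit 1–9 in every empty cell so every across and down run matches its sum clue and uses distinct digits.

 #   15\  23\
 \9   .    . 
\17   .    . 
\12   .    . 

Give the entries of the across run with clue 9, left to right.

17 in 2 cells must be {8,9}; 23 in 3 cells must be {6,8,9}.
Nothing is forced directly, so branch on R1C2, whose candidates are 6 or 8. If R1C2 = 8: that forces R1C1 = 1, R2C2 = 9, after which R3C2 would have to be in {3,4,5,7,8,9} for the 12 across but in {6} for the 23 down — contradiction. So R1C2 = 6.
R1C1 = 9 − 6 = 3 completes the 9 across.
Given what's placed, R2C1 must be 8 to fit the 17 across and 15 down.
R2C2 = 17 − 8 = 9 completes the 17 across.
R3C1 = 15 − 11 = 4 completes the 15 down.
R3C2 = 12 − 4 = 8 completes the 12 across.

3, 6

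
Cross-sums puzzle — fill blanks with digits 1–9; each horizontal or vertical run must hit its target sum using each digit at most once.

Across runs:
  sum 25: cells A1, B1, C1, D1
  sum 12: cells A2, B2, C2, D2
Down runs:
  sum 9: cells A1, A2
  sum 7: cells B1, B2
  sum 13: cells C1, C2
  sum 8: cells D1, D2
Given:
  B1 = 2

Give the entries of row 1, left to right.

8 2 9 6

D1 = 6: the only remaining digit allowed by both the 25 across and the 8 down.
B2 = 7 − 2 = 5 completes the 7 down.
C2 = 4: the only remaining digit allowed by both the 12 across and the 13 down.
D2 = 8 − 6 = 2 completes the 8 down.
Given what's placed, A1 must be 8 to fit the 25 across and 9 down.
C1 = 25 − 16 = 9 completes the 25 across.
A2 = 12 − 11 = 1 completes the 12 across.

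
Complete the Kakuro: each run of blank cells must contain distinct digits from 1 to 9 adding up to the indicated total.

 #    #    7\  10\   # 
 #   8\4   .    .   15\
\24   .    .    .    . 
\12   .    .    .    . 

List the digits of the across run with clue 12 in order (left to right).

4 in 2 cells must be {1,3}; 7 in 3 cells must be {1,2,4}.
Only 1 fits R1C2 under both its across sum 4 and down sum 7.
R1C3 = 4 − 1 = 3 completes the 4 across.
The 12 across and the 15 down share only 6, so R3C4 = 6.
R2C4 = 15 − 6 = 9 completes the 15 down.
R3C2 = 2: the only remaining digit allowed by both the 12 across and the 7 down.
Given what's placed, R3C3 must be 1 to fit the 12 across and 10 down.
R2C2 = 7 − 3 = 4 completes the 7 down.
R2C3 = 10 − 4 = 6 completes the 10 down.
R3C1 = 12 − 9 = 3 completes the 12 across.

3 2 1 6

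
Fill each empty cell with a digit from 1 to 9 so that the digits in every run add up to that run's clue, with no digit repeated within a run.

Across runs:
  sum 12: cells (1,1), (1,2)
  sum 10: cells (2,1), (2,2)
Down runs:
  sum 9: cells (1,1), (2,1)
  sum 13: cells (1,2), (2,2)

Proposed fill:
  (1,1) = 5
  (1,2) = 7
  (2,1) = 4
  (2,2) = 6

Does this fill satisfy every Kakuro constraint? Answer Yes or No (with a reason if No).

Yes

Across: 5+7=12; 4+6=10. Down: 5+4=9; 7+6=13. No digit repeats within any run.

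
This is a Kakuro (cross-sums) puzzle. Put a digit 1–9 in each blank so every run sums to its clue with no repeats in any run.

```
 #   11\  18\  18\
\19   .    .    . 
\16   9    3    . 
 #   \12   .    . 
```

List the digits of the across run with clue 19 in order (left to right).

R1C1 = 11 − 9 = 2 completes the 11 down.
R2C3 = 16 − 12 = 4 completes the 16 across.
Nothing is forced directly, so branch on R1C2, whose candidates are 8 or 9. If R1C2 = 9: that forces R1C3 = 8, after which R3C2 would have to be in {3,4,5,7,8,9} for the 12 across but in {6} for the 18 down — contradiction. So R1C2 = 8.
R1C3 = 19 − 10 = 9 completes the 19 across.
R3C2 = 18 − 11 = 7 completes the 18 down.
R3C3 = 12 − 7 = 5 completes the 12 across.

2 8 9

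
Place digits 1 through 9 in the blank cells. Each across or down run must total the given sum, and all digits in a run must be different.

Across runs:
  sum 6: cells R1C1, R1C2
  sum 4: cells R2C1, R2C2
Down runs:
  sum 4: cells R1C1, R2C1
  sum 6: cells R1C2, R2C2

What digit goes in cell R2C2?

4 in 2 cells must be {1,3}.
The 6 across and the 4 down share only 1, so R1C1 = 1.
R1C2 = 6 − 1 = 5 completes the 6 across.
R2C1 = 4 − 1 = 3 completes the 4 down.
R2C2 = 4 − 3 = 1 completes the 4 across.

1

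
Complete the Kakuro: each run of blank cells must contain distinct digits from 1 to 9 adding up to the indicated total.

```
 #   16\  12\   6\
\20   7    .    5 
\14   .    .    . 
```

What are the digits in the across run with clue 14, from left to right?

16 in 2 cells must be {7,9}.
R1C2 = 20 − 12 = 8 completes the 20 across.
R2C1 = 16 − 7 = 9 completes the 16 down.
R2C2 = 12 − 8 = 4 completes the 12 down.
R2C3 = 14 − 13 = 1 completes the 14 across.

9 4 1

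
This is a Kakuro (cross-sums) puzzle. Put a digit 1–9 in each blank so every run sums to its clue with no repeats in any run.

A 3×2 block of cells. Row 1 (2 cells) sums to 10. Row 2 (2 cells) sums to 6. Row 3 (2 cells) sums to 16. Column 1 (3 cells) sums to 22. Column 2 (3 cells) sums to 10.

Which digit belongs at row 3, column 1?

9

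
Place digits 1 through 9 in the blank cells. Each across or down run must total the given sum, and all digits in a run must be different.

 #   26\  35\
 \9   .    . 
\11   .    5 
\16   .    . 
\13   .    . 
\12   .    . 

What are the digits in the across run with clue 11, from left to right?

6 5

16 in 2 cells must be {7,9}; 35 in 5 cells must be {5,6,7,8,9}.
R2C1 = 11 − 5 = 6 completes the 11 across.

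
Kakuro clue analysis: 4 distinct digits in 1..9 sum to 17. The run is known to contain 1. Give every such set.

{1,2,5,9}; {1,2,6,8}; {1,3,4,9}; {1,3,5,8}; {1,3,6,7}; {1,4,5,7}

4 distinct digits from 1–9 sum between 10 and 30.
Keeping only sets containing 1.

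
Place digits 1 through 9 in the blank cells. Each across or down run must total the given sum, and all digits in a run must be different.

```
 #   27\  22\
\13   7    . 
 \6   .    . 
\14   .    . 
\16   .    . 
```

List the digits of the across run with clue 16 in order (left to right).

16 in 2 cells must be {7,9}.
R1C2 = 13 − 7 = 6 completes the 13 across.
Given what's placed, R2C1 must be 5 to fit the 6 across and 27 down.
R2C2 = 6 − 5 = 1 completes the 6 across.
Given what's placed, R3C2 must be 8 to fit the 14 across and 22 down.
Given what's placed, R4C1 must be 9 to fit the 16 across and 27 down.
R4C2 = 16 − 9 = 7 completes the 16 across.
R3C1 = 14 − 8 = 6 completes the 14 across.

9 7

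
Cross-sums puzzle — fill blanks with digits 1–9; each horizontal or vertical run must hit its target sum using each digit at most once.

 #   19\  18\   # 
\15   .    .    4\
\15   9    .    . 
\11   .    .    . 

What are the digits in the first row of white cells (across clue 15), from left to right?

4 in 2 cells must be {1,3}.
Given what's placed, R2C3 must be 1 to fit the 15 across and 4 down.
R3C3 = 4 − 1 = 3 completes the 4 down.
R2C2 = 15 − 10 = 5 completes the 15 across.
Nothing is forced directly, so branch on R3C2, whose candidates are 6 or 7. If R3C2 = 7: that forces R1C2 = 6, after which R3C1 would have to be in {1} for the 11 across but in {2,3,4,6,7,8} for the 19 down — contradiction. So R3C2 = 6.
R1C2 = 18 − 11 = 7 completes the 18 down.
R3C1 = 11 − 9 = 2 completes the 11 across.
R1C1 = 15 − 7 = 8 completes the 15 across.

8 7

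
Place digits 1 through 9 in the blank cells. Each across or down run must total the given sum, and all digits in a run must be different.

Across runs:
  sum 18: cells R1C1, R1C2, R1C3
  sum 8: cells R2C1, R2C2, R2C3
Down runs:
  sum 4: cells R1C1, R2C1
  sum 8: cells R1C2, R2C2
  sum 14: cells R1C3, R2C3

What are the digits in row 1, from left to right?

4 in 2 cells must be {1,3}.
The 8 across and the 14 down share only 5, so R2C3 = 5.
R1C3 = 14 − 5 = 9 completes the 14 down.
Given what's placed, R2C1 must be 1 to fit the 8 across and 4 down.
R2C2 = 8 − 6 = 2 completes the 8 across.
R1C1 = 4 − 1 = 3 completes the 4 down.
R1C2 = 18 − 12 = 6 completes the 18 across.

3 6 9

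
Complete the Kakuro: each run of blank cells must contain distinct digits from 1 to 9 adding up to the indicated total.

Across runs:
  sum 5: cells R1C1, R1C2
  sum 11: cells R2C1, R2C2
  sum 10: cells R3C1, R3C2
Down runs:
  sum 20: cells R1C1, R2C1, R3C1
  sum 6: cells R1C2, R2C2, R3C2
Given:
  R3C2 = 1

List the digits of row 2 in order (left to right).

6 in 3 cells must be {1,2,3}.
R3C1 = 10 − 1 = 9 completes the 10 across.
No cell is forced outright now. R1C1 can only be 3 or 4 (the digits allowed by both its 5 across and its 20 down). If R1C1 = 4: then R1C2 would have to be in {1} for the 5 across but in {2,3} for the 6 down — contradiction. So R1C1 = 3.
R1C2 = 5 − 3 = 2 completes the 5 across.
R2C1 = 20 − 12 = 8 completes the 20 down.
R2C2 = 11 − 8 = 3 completes the 11 across.

8 3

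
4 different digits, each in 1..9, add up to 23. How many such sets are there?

4 distinct digits from 1–9 sum between 10 and 30.

9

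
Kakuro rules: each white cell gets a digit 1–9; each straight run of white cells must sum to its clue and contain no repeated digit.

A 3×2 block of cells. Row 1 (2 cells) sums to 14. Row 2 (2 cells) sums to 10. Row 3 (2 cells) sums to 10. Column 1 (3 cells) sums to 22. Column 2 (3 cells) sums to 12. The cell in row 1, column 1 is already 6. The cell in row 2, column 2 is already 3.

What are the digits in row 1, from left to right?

6, 8

(1,2) = 14 − 6 = 8 completes the 14 across.
(2,1) = 10 − 3 = 7 completes the 10 across.
(3,1) = 22 − 13 = 9 completes the 22 down.
(3,2) = 10 − 9 = 1 completes the 10 across.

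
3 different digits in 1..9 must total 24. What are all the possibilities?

3 distinct digits from 1–9 sum between 6 and 24.
Only one set works: {7,8,9}.

{7,8,9}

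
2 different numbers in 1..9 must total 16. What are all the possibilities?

{7,9}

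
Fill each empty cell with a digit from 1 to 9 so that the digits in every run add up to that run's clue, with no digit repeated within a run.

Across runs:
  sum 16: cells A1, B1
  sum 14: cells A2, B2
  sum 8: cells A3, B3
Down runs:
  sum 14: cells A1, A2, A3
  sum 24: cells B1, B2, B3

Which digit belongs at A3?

16 in 2 cells must be {7,9}; 24 in 3 cells must be {7,8,9}.
The 8 across and the 24 down share only 7, so B3 = 7.
Given what's placed, B1 must be 9 to fit the 16 across and 24 down.
B2 = 24 − 16 = 8 completes the 24 down.
A3 = 8 − 7 = 1 completes the 8 across.
A1 = 16 − 9 = 7 completes the 16 across.
A2 = 14 − 8 = 6 completes the 14 across.

1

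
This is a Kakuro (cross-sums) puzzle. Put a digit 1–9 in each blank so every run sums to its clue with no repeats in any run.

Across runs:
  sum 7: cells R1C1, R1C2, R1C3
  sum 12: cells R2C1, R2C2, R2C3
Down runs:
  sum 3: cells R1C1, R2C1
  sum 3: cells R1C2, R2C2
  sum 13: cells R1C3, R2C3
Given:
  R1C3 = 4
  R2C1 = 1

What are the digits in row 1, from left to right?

7 in 3 cells must be {1,2,4}; 3 in 2 cells must be {1,2}.
R1C1 = 3 − 1 = 2 completes the 3 down.
R1C2 = 7 − 6 = 1 completes the 7 across.
R2C2 = 3 − 1 = 2 completes the 3 down.
R2C3 = 12 − 3 = 9 completes the 12 across.

2 1 4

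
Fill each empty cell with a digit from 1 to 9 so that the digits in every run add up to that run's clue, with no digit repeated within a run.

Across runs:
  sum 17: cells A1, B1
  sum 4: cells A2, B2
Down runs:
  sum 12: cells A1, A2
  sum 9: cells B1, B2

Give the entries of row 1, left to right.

9 8

17 in 2 cells must be {8,9}; 4 in 2 cells must be {1,3}.
The 17 across and the 9 down share only 8, so B1 = 8.
The 4 across and the 12 down share only 3, so A2 = 3.
B2 = 4 − 3 = 1 completes the 4 across.
A1 = 17 − 8 = 9 completes the 17 across.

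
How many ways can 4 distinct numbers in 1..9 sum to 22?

4 distinct digits from 1–9 sum between 10 and 30.

11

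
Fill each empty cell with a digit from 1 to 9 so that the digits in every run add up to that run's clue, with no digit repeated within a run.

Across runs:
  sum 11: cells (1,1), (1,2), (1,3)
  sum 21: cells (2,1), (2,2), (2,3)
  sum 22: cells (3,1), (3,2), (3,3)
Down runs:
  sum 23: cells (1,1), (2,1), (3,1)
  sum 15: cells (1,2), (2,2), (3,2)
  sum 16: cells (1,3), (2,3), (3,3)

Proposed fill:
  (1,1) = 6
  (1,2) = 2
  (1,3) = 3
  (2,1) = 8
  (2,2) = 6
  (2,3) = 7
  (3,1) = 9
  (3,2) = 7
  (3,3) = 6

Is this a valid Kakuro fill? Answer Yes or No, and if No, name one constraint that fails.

Yes

Across: 6+2+3=11; 8+6+7=21; 9+7+6=22. Down: 6+8+9=23; 2+6+7=15; 3+7+6=16. No digit repeats within any run.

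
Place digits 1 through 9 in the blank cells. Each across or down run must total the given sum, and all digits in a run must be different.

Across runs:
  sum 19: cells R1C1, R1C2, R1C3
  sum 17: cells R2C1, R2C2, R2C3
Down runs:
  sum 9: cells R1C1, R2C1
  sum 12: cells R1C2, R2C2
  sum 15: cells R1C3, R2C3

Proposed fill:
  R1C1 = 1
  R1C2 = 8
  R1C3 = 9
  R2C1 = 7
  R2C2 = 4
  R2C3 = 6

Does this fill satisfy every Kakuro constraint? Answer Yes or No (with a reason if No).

No — the down run R1C1–R2C1 sums to 8, not 9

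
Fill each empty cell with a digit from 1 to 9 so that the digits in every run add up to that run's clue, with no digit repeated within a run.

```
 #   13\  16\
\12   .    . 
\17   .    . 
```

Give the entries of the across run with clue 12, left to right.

17 in 2 cells must be {8,9}; 16 in 2 cells must be {7,9}.
The 17 across and the 16 down share only 9, so R2C2 = 9.
R1C2 = 16 − 9 = 7 completes the 16 down.
R2C1 = 17 − 9 = 8 completes the 17 across.
R1C1 = 12 − 7 = 5 completes the 12 across.

5, 7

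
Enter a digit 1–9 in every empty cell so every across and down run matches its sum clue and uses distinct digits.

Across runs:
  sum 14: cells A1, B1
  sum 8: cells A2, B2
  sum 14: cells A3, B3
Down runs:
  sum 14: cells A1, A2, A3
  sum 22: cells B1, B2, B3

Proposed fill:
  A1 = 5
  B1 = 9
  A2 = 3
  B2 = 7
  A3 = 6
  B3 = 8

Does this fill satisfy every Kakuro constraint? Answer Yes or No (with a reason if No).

No — the down run B1–B3 sums to 24, not 22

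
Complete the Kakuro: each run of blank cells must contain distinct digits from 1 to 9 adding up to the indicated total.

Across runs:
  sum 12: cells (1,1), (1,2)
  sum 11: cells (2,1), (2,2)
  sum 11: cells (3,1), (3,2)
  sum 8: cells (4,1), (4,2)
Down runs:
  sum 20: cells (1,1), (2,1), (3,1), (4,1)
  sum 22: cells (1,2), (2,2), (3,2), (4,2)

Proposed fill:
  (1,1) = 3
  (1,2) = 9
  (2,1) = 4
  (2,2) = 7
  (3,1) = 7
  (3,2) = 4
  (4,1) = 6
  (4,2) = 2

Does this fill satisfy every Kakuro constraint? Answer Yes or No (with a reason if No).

Across: 3+9=12; 4+7=11; 7+4=11; 6+2=8. Down: 3+4+7+6=20; 9+7+4+2=22. No digit repeats within any run.

Yes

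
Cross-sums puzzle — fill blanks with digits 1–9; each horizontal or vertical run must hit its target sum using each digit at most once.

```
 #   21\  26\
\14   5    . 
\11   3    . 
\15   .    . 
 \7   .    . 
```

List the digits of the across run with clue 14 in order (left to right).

R1C2 = 14 − 5 = 9 completes the 14 across.
R2C2 = 11 − 3 = 8 completes the 11 across.
Nothing is forced directly, so branch on R3C2, whose candidates are 6 or 7. If R3C2 = 7: then R3C1 would have to be in {8} for the 15 across but in {4,6,7,9} for the 21 down — contradiction. So R3C2 = 6.
R3C1 = 15 − 6 = 9 completes the 15 across.
R4C1 = 21 − 17 = 4 completes the 21 down.
R4C2 = 7 − 4 = 3 completes the 7 across.

5, 9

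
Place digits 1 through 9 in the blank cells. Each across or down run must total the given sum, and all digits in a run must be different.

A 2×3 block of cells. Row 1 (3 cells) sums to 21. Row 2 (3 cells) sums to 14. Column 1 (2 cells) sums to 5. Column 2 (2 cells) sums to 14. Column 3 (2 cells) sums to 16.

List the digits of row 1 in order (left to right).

16 in 2 cells must be {7,9}.
The 21 across and the 5 down share only 4, so (1,1) = 4.
Given what's placed, (1,3) must be 9 to fit the 21 across and 16 down.
(2,1) = 5 − 4 = 1 completes the 5 down.
(2,3) = 16 − 9 = 7 completes the 16 down.
(1,2) = 21 − 13 = 8 completes the 21 across.
(2,2) = 14 − 8 = 6 completes the 14 across.

4 8 9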